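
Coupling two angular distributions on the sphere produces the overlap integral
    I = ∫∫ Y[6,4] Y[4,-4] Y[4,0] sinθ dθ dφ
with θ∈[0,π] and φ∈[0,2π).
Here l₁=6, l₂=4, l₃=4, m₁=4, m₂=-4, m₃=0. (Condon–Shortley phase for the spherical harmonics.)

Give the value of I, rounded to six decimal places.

-0.190852

Checks pass: Σm=0; 14 even; l₃=4∈[2,10].
(2·6+1)(2·4+1)(2·4+1) = 1053
Δ: 6! 6! 2! / 15! → 1/1261260
sum: t=2:+1/4608 t=3:−1/1296 t=4:+1/4608 = -7/20736
3j²(6 4 4; 0 0 0) = Δ·Π!·Σ² = 20/1287  (sign -1)
sum: t=0:+1/69120 = 1/69120
3j²(6 4 4; 4 -4 0) = Δ·Π!·Σ² = 4/143  (sign +1)
combine: 4πI² = 1053·20/1287·4/143 = 720/1573
take √, sign -1: I = -0.19085211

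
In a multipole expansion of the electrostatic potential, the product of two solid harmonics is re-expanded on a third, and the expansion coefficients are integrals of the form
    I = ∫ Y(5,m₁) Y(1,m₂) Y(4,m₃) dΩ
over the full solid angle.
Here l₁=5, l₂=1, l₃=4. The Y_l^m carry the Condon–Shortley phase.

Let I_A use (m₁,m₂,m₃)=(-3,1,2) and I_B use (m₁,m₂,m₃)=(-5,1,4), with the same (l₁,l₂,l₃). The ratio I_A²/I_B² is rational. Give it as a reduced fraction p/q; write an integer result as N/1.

Shared (l₁,l₂,l₃)=(5,1,4): N and (l;000)² cancel in I_A²/I_B².
A: Δ = 2!·8!·0!/11! = 1/495; Racah Σ t=2..2: t=2:+1/2880 = 1/2880; ⇒ 3j(5 1 4; -3 1 2)² = 28/495, sgn +1
B: Δ = 2!·8!·0!/11! = 1/495; Racah Σ t=2..2: t=2:+1/80640 = 1/80640; ⇒ 3j(5 1 4; -5 1 4)² = 1/11, sgn +1
I_A²/I_B² = (28/495)/(1/11) = 28/45

28/45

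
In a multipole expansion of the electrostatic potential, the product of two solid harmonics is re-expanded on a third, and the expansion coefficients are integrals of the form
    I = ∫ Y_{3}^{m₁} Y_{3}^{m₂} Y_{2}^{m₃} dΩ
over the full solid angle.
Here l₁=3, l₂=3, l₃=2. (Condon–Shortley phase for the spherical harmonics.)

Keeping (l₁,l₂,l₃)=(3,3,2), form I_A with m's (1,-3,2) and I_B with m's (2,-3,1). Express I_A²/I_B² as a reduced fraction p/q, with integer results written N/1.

Same 3,3,2: normalisation and zero-m 3j drop out of the ratio.
A: Δ: 4! 2! 2! / 9! → 1/3780; sum: t=0:+1/96 = 1/96; 3j²(3 3 2; 1 -3 2) = Δ·Π!·Σ² = 1/42  (sign +1)
B: Δ: 4! 2! 2! / 9! → 1/3780; sum: t=0:+1/48 = 1/48; 3j²(3 3 2; 2 -3 1) = Δ·Π!·Σ² = 5/84  (sign -1)
I_A²/I_B² = (1/42)/(5/84) = 2/5

2/5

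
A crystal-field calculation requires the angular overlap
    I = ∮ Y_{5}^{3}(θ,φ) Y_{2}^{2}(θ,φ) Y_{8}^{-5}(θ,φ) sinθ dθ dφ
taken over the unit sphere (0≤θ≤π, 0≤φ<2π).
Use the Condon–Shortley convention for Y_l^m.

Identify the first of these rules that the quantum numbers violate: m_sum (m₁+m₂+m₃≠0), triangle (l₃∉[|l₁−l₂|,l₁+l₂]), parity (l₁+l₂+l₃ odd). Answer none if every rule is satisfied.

triangle

m₁+m₂+m₃ = 3 + 2 − 5 = 0  ✓
triangle: |5−2|=3 ≤ l₃=8 ≤ 5+2=7  ✗
parity: l₁+l₂+l₃ = 15 is odd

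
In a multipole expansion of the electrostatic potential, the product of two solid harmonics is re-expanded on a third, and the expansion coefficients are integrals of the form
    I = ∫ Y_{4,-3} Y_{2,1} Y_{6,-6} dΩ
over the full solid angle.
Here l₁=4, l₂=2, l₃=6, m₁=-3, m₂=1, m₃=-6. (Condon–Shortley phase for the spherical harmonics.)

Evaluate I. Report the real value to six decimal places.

-3 + 1 − 6 = -8 ≠ 0: azimuthal integral kills it; I = 0

0.000000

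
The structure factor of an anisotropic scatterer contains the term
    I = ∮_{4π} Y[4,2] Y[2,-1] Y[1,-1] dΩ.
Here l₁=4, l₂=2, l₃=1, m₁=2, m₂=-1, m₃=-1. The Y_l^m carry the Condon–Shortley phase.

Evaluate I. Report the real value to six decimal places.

0.000000

|4−2|≤1≤4+2 violated ⇒ I = 0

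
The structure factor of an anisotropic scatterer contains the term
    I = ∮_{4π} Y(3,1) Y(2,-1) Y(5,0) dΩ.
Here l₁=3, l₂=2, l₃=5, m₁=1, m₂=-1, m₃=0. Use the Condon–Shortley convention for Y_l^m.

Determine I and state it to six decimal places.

0.169433

Rules hold: Σm=0, L=10 even, 1≤5≤5.
N = 7·5·11 = 385
Δ = 0!·6!·4!/11! = 1/2310
Racah Σ t=0..0: t=0:+1/144 = 1/144
⇒ 3j(3 2 5; 0 0 0)² = 10/231, sgn -1
Racah Σ t=0..0: t=0:+1/288 = 1/288
⇒ 3j(3 2 5; 1 -1 0)² = 5/231, sgn -1
4πI² = N·(3j₀)²·(3jₘ)² = 250/693
I = +1·√(0.36075/4π) = 0.16943318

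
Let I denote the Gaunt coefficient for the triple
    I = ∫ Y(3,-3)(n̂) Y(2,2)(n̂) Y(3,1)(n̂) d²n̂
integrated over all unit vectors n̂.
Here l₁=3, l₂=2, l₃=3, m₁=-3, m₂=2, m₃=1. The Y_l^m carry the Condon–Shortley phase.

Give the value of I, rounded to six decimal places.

0.132981

Rules hold: Σm=0, L=8 even, 1≤3≤5.
N = 7·5·7 = 245
Δ = 2!·4!·2!/9! = 1/3780
Racah Σ t=0..2: t=0:+1/24 t=1:−1/4 t=2:+1/24 = -1/6
⇒ 3j(3 2 3; 0 0 0)² = 4/105, sgn +1
Racah Σ t=2..2: t=2:+1/96 = 1/96
⇒ 3j(3 2 3; -3 2 1)² = 1/42, sgn +1
4πI² = N·(3j₀)²·(3jₘ)² = 2/9
I = +1·√(0.222222/4π) = 0.13298076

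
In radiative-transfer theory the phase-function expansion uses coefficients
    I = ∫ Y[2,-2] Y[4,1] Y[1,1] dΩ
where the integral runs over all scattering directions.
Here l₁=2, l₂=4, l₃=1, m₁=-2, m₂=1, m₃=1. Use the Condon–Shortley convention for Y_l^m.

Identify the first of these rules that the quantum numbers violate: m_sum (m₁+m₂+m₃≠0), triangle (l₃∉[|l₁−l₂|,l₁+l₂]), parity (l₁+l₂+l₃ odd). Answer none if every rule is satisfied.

triangle

Σmᵢ = 0  ✓
l₃∈[|l₁−l₂|,l₁+l₂]=[2,6], have l₃=1  ✗
Σlᵢ = 7 ⇒ odd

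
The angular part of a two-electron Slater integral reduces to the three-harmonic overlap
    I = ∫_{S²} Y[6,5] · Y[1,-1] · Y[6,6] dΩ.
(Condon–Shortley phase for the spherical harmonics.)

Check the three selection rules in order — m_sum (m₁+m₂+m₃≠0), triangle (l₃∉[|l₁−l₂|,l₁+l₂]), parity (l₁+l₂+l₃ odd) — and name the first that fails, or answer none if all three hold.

Σmᵢ = 10  ✗
l₃∈[|l₁−l₂|,l₁+l₂]=[5,7], have l₃=6
Σlᵢ = 13 ⇒ odd

m_sum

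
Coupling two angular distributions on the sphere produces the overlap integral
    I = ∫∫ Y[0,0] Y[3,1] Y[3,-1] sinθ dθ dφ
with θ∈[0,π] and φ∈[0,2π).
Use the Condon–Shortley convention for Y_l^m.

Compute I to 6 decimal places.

m-sum 0 ✓  L=6 even ✓  3≤3≤3 ✓
Π(2lᵢ+1) = 1×7×7 = 49
triangle coeff Δ(0,3,3) = 1/7
Σ_t [0,0]: t=0:+1/36 = 1/36
(3j)²=1/7 [(0 3 3; 0 0 0)], sign=-1
Σ_t [0,0]: t=0:+1/48 = 1/48
(3j)²=1/7 [(0 3 3; 0 1 -1)], sign=+1
⇒ 4πI² = 1/1
I = (-1)√(1/1/(4π)) = -0.28209479

-0.282095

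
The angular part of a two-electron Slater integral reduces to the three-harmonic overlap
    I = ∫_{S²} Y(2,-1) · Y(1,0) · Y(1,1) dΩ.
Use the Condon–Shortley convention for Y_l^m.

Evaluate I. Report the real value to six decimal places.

-0.218510

m-sum 0 ✓  L=4 even ✓  1≤1≤3 ✓
Π(2lᵢ+1) = 5×3×3 = 45
triangle coeff Δ(2,1,1) = 1/30
Σ_t [1,1]: t=1:−1/1 = -1/1
(3j)²=2/15 [(2 1 1; 0 0 0)], sign=+1
Σ_t [1,1]: t=1:−1/2 = -1/2
(3j)²=1/10 [(2 1 1; -1 0 1)], sign=-1
⇒ 4πI² = 3/5
I = (-1)√(3/5/(4π)) = -0.21850969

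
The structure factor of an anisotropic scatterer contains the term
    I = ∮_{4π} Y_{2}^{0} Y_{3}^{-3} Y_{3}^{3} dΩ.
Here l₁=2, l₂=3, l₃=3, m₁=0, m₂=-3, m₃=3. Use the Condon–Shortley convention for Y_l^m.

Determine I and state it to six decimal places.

m-sum 0 ✓  L=8 even ✓  1≤3≤5 ✓
Π(2lᵢ+1) = 5×7×7 = 245
triangle coeff Δ(2,3,3) = 1/3780
Σ_t [0,2]: t=0:+1/24 t=1:−1/4 t=2:+1/24 = -1/6
(3j)²=4/105 [(2 3 3; 0 0 0)], sign=+1
Σ_t [0,0]: t=0:+1/96 = 1/96
(3j)²=5/84 [(2 3 3; 0 -3 3)], sign=+1
⇒ 4πI² = 5/9
I = (+1)√(5/9/(4π)) = 0.21026104

0.210261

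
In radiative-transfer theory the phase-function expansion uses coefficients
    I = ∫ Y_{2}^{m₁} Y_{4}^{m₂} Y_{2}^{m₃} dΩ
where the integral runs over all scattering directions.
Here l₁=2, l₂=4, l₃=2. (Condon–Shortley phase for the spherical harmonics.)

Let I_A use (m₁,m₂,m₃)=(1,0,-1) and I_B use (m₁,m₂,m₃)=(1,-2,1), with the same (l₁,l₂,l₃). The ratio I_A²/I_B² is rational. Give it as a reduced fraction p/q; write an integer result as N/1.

2/5

Same 2,4,2: normalisation and zero-m 3j drop out of the ratio.
A: Δ: 4! 0! 4! / 9! → 1/630; sum: t=1:−1/36 = -1/36; 3j²(2 4 2; 1 0 -1) = Δ·Π!·Σ² = 8/315  (sign +1)
B: Δ: 4! 0! 4! / 9! → 1/630; sum: t=1:−1/36 = -1/36; 3j²(2 4 2; 1 -2 1) = Δ·Π!·Σ² = 4/63  (sign +1)
I_A²/I_B² = (8/315)/(4/63) = 2/5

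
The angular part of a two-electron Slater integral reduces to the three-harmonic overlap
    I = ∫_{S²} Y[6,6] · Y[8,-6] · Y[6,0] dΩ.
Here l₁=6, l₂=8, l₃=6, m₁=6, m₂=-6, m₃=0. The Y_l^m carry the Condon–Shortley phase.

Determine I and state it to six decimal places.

0.171754

Checks pass: Σm=0; 20 even; l₃=6∈[2,14].
(2·6+1)(2·8+1)(2·6+1) = 2873
Δ: 8! 4! 8! / 21! → 1/1309458150
sum: t=2:+1/49766400 t=3:−1/3110400 t=4:+1/1327104 t=5:−1/3110400 t=6:+1/49766400 = 1/6635520
3j²(6 8 6; 0 0 0) = Δ·Π!·Σ² = 350/46189  (sign +1)
sum: t=0:+1/1393459200 = 1/1393459200
3j²(6 8 6; 6 -6 0) = Δ·Π!·Σ² = 11/646  (sign +1)
combine: 4πI² = 2873·350/46189·11/646 = 2275/6137
take √, sign +1: I = 0.17175433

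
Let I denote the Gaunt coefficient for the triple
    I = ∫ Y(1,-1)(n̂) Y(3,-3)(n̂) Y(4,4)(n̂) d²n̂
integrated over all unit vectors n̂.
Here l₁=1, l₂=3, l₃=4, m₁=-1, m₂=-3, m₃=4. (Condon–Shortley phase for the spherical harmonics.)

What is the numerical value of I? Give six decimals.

0.325735

Checks pass: Σm=0; 8 even; l₃=4∈[2,4].
(2·1+1)(2·3+1)(2·4+1) = 189
Δ: 0! 2! 6! / 9! → 1/252
sum: t=0:+1/36 = 1/36
3j²(1 3 4; 0 0 0) = Δ·Π!·Σ² = 4/63  (sign +1)
sum: t=0:+1/1440 = 1/1440
3j²(1 3 4; -1 -3 4) = Δ·Π!·Σ² = 1/9  (sign +1)
combine: 4πI² = 189·4/63·1/9 = 4/3
take √, sign +1: I = 0.32573501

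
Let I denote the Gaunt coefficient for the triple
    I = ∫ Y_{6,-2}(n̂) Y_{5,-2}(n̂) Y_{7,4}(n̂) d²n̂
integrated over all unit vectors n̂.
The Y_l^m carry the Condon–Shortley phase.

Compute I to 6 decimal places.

Rules hold: Σm=0, L=18 even, 1≤7≤11.
N = 13·11·15 = 2145
Δ = 4!·8!·6!/19! = 1/174594420
Racah Σ t=0..4: t=0:+1/4147200 t=1:−1/207360 t=2:+1/82944 t=3:−1/207360 t=4:+1/4147200 = 1/345600
⇒ 3j(6 5 7; 0 0 0)² = 420/46189, sgn -1
Racah Σ t=0..3: t=0:+1/34836480 t=1:−1/1451520 t=2:+1/691200 t=3:−1/3110400 = 1/2150400
⇒ 3j(6 5 7; -2 -2 4)² = 729/83980, sgn -1
4πI² = N·(3j₀)²·(3jₘ)² = 229635/1356277
I = +1·√(0.169313/4π) = 0.11607533

0.116075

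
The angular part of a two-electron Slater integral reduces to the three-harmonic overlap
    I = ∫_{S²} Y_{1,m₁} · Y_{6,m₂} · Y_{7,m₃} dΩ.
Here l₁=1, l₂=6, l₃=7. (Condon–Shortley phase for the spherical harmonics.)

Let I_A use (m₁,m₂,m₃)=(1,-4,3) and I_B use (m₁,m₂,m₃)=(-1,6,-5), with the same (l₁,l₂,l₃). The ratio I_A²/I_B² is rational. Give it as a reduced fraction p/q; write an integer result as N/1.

6/1

Shared (l₁,l₂,l₃)=(1,6,7): N and (l;000)² cancel in I_A²/I_B².
A: Δ = 0!·2!·12!/15! = 1/1365; Racah Σ t=0..0: t=0:+1/14515200 = 1/14515200; ⇒ 3j(1 6 7; 1 -4 3)² = 2/455, sgn +1
B: Δ = 0!·2!·12!/15! = 1/1365; Racah Σ t=0..0: t=0:+1/958003200 = 1/958003200; ⇒ 3j(1 6 7; -1 6 -5)² = 1/1365, sgn +1
I_A²/I_B² = (2/455)/(1/1365) = 6/1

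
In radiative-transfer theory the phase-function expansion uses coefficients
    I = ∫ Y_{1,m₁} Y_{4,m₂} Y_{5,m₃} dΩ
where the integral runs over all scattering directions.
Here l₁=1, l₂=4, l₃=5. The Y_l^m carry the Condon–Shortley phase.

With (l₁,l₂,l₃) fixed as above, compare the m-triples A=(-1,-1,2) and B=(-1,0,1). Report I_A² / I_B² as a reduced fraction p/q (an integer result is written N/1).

7/5

Shared (l₁,l₂,l₃)=(1,4,5): N and (l;000)² cancel in I_A²/I_B².
A: Δ = 0!·2!·8!/11! = 1/495; Racah Σ t=0..0: t=0:+1/1440 = 1/1440; ⇒ 3j(1 4 5; -1 -1 2)² = 7/165, sgn -1
B: Δ = 0!·2!·8!/11! = 1/495; Racah Σ t=0..0: t=0:+1/1152 = 1/1152; ⇒ 3j(1 4 5; -1 0 1)² = 1/33, sgn +1
I_A²/I_B² = (7/165)/(1/33) = 7/5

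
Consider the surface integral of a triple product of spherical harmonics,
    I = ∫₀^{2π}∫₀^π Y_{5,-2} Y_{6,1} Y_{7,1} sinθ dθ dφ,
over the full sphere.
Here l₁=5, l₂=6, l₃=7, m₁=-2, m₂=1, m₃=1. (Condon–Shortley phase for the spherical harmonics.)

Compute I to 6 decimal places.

0.115962

Rules hold: Σm=0, L=18 even, 1≤7≤11.
N = 11·13·15 = 2145
Δ = 4!·6!·8!/19! = 1/174594420
Racah Σ t=0..4: t=0:+1/4147200 t=1:−1/207360 t=2:+1/82944 t=3:−1/207360 t=4:+1/4147200 = 1/345600
⇒ 3j(5 6 7; 0 0 0)² = 420/46189, sgn -1
Racah Σ t=1..4: t=1:−1/6220800 t=2:+1/345600 t=3:−1/165888 t=4:+1/622080 = -7/4147200
⇒ 3j(5 6 7; -2 1 1)² = 2401/277134, sgn -1
4πI² = N·(3j₀)²·(3jₘ)² = 2521050/14919047
I = +1·√(0.168982/4π) = 0.11596188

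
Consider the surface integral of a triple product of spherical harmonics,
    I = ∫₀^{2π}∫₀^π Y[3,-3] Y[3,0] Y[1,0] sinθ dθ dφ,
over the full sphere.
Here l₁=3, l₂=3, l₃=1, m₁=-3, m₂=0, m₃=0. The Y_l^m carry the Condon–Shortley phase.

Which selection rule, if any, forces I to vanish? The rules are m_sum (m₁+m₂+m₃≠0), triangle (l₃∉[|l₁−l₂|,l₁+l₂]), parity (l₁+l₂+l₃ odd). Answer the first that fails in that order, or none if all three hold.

m_sum

Σmᵢ = -3  ✗
l₃∈[|l₁−l₂|,l₁+l₂]=[0,6], have l₃=1
Σlᵢ = 7 ⇒ odd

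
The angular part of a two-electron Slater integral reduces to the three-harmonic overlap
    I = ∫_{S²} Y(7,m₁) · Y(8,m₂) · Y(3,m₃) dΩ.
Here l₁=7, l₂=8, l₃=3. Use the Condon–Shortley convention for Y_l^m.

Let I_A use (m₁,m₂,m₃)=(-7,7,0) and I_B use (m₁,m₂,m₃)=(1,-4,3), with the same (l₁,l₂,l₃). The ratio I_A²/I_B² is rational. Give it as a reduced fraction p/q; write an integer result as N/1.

8281/7425

Shared (l₁,l₂,l₃)=(7,8,3): N and (l;000)² cancel in I_A²/I_B².
A: Δ = 12!·2!·4!/19! = 1/5290740; Racah Σ t=12..12: t=12:+1/5748019200 = 1/5748019200; ⇒ 3j(7 8 3; -7 7 0)² = 91/3876, sgn -1
B: Δ = 12!·2!·4!/19! = 1/5290740; Racah Σ t=4..4: t=4:+1/46448640 = 1/46448640; ⇒ 3j(7 8 3; 1 -4 3)² = 2475/117572, sgn +1
I_A²/I_B² = (91/3876)/(2475/117572) = 8281/7425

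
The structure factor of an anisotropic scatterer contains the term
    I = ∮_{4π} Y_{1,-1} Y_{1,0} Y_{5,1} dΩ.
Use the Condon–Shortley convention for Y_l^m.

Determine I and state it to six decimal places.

|1−1|≤5≤1+1 violated ⇒ I = 0

0.000000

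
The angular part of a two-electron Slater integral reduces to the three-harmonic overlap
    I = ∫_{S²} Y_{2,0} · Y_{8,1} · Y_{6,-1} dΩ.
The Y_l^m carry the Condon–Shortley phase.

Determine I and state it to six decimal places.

m-sum 0 ✓  L=16 even ✓  6≤6≤10 ✓
Π(2lᵢ+1) = 5×17×13 = 1105
triangle coeff Δ(2,8,6) = 1/30940
Σ_t [2,2]: t=2:+1/2073600 = 1/2073600
(3j)²=28/1105 [(2 8 6; 0 0 0)], sign=+1
Σ_t [2,2]: t=2:+1/2419200 = 1/2419200
(3j)²=27/1105 [(2 8 6; 0 1 -1)], sign=-1
⇒ 4πI² = 756/1105
I = (-1)√(756/1105/(4π)) = -0.23333228

-0.233332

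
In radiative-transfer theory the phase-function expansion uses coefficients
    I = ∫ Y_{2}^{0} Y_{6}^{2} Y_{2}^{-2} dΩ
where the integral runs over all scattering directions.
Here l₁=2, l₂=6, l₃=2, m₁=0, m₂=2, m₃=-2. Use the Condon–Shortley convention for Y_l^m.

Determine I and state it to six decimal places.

triangle: need 4≤l₃≤8, have 2; I=0

0.000000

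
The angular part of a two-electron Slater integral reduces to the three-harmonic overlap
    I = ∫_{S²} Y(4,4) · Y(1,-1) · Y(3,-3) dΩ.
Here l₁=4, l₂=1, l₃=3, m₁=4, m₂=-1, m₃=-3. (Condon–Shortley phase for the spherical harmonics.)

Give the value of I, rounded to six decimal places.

Checks pass: Σm=0; 8 even; l₃=3∈[3,5].
(2·4+1)(2·1+1)(2·3+1) = 189
Δ: 2! 6! 0! / 9! → 1/252
sum: t=1:−1/36 = -1/36
3j²(4 1 3; 0 0 0) = Δ·Π!·Σ² = 4/63  (sign +1)
sum: t=0:+1/1440 = 1/1440
3j²(4 1 3; 4 -1 -3) = Δ·Π!·Σ² = 1/9  (sign +1)
combine: 4πI² = 189·4/63·1/9 = 4/3
take √, sign +1: I = 0.32573501

0.325735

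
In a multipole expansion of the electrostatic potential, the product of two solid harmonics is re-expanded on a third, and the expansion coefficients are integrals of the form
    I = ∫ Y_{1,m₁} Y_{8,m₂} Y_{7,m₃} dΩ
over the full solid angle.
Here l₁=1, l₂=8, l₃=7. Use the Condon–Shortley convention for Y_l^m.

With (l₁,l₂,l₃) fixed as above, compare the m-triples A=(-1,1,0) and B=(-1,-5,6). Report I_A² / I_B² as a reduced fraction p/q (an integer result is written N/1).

12/1

Same 1,8,7: normalisation and zero-m 3j drop out of the ratio.
A: Δ: 2! 0! 14! / 17! → 1/2040; sum: t=2:+1/50803200 = 1/50803200; 3j²(1 8 7; -1 1 0) = Δ·Π!·Σ² = 3/170  (sign -1)
B: Δ: 2! 0! 14! / 17! → 1/2040; sum: t=2:+1/12454041600 = 1/12454041600; 3j²(1 8 7; -1 -5 6) = Δ·Π!·Σ² = 1/680  (sign -1)
I_A²/I_B² = (3/170)/(1/680) = 12/1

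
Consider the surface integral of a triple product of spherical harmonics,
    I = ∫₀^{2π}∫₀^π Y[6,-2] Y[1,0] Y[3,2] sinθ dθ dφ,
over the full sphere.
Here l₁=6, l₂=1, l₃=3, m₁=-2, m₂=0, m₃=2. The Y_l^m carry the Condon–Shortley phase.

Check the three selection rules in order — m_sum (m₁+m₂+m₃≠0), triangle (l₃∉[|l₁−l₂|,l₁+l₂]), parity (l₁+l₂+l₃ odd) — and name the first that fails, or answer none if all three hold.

m₁+m₂+m₃ = -2 + 0 + 2 = 0  ✓
triangle: |6−1|=5 ≤ l₃=3 ≤ 6+1=7  ✗
parity: l₁+l₂+l₃ = 10 is even

triangle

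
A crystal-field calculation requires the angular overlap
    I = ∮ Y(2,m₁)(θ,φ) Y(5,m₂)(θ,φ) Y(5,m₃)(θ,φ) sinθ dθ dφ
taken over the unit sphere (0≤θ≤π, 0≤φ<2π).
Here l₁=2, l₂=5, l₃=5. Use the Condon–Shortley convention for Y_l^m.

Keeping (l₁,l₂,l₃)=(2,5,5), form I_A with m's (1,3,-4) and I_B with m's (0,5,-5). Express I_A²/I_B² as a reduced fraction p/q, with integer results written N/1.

49/75

Shared (l₁,l₂,l₃)=(2,5,5): N and (l;000)² cancel in I_A²/I_B².
A: Δ = 2!·2!·8!/13! = 1/38610; Racah Σ t=0..1: t=0:+1/80640 t=1:−1/10080 = -1/11520; ⇒ 3j(2 5 5; 1 3 -4)² = 49/1430, sgn +1
B: Δ = 2!·2!·8!/13! = 1/38610; Racah Σ t=2..2: t=2:+1/161280 = 1/161280; ⇒ 3j(2 5 5; 0 5 -5)² = 15/286, sgn +1
I_A²/I_B² = (49/1430)/(15/286) = 49/75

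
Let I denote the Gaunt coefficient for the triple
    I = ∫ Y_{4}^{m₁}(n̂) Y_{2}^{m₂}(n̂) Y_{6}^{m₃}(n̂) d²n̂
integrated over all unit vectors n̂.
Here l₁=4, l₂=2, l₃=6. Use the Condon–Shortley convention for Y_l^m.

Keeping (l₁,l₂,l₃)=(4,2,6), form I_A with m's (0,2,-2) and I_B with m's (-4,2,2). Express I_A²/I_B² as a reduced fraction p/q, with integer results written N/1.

Shared (l₁,l₂,l₃)=(4,2,6): N and (l;000)² cancel in I_A²/I_B².
A: Δ = 0!·8!·4!/13! = 1/6435; Racah Σ t=0..0: t=0:+1/13824 = 1/13824; ⇒ 3j(4 2 6; 0 2 -2)² = 14/1287, sgn +1
B: Δ = 0!·8!·4!/13! = 1/6435; Racah Σ t=0..0: t=0:+1/967680 = 1/967680; ⇒ 3j(4 2 6; -4 2 2)² = 1/6435, sgn +1
I_A²/I_B² = (14/1287)/(1/6435) = 70/1

70/1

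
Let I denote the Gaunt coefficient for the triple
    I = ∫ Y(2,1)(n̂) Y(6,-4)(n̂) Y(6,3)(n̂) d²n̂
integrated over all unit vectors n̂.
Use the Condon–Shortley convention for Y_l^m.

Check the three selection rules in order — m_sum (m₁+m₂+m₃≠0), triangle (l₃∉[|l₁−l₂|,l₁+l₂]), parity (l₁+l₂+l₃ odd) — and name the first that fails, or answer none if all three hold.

m₁+m₂+m₃ = 1 − 4 + 3 = 0  ✓
triangle: |2−6|=4 ≤ l₃=6 ≤ 2+6=8  ✓
parity: l₁+l₂+l₃ = 14 is even  ✓

none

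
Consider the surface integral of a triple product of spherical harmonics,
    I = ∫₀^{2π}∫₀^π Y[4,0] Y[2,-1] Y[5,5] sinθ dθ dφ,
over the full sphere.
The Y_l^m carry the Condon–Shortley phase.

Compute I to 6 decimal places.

Σmᵢ = 4 ≠ 0, so the φ-integral vanishes; I = 0

0.000000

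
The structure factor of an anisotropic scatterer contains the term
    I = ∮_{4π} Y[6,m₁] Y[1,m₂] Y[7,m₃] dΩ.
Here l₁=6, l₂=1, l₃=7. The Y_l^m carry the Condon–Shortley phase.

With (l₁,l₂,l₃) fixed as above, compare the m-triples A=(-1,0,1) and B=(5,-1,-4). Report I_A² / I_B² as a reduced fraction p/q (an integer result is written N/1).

16/1

Shared (l₁,l₂,l₃)=(6,1,7): N and (l;000)² cancel in I_A²/I_B².
A: Δ = 0!·12!·2!/15! = 1/1365; Racah Σ t=0..0: t=0:+1/604800 = 1/604800; ⇒ 3j(6 1 7; -1 0 1)² = 16/455, sgn +1
B: Δ = 0!·12!·2!/15! = 1/1365; Racah Σ t=0..0: t=0:+1/79833600 = 1/79833600; ⇒ 3j(6 1 7; 5 -1 -4)² = 1/455, sgn -1
I_A²/I_B² = (16/455)/(1/455) = 16/1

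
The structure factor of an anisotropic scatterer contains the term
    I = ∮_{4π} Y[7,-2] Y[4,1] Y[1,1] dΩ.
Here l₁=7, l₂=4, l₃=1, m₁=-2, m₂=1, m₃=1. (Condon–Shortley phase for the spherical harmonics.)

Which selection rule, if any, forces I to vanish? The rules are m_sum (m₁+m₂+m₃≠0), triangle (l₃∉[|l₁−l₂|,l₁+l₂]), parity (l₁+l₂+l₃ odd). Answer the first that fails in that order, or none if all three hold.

triangle

azimuthal sum: -2 + 1 + 1 = 0  ✓
3 ≤ 1 ≤ 11 (triangle on l)  ✗
L = 7 + 4 + 1 = 12 (even)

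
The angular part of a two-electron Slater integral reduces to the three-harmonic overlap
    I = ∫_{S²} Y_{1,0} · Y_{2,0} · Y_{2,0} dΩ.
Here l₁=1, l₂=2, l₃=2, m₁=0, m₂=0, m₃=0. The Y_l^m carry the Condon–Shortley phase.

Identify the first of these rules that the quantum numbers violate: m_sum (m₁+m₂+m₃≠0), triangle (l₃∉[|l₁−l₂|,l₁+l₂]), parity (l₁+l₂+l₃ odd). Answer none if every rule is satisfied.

m₁+m₂+m₃ = 0 + 0 + 0 = 0  ✓
triangle: |1−2|=1 ≤ l₃=2 ≤ 1+2=3  ✓
parity: l₁+l₂+l₃ = 5 is odd  ✗

parity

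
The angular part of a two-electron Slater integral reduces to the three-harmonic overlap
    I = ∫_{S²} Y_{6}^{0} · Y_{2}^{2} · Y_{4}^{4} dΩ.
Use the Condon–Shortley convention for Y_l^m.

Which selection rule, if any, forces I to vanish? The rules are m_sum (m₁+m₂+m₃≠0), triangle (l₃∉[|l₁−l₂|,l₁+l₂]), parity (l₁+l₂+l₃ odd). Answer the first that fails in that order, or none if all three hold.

m_sum

m₁+m₂+m₃ = 0 + 2 + 4 = 6  ✗
triangle: |6−2|=4 ≤ l₃=4 ≤ 6+2=8
parity: l₁+l₂+l₃ = 12 is even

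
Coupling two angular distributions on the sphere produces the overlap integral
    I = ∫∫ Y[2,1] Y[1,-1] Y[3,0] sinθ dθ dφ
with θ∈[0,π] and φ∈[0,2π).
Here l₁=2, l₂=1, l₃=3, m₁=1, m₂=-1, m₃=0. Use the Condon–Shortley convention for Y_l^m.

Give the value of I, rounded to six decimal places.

0.143048

Rules hold: Σm=0, L=6 even, 1≤3≤3.
N = 5·3·7 = 105
Δ = 0!·4!·2!/7! = 1/105
Racah Σ t=0..0: t=0:+1/4 = 1/4
⇒ 3j(2 1 3; 0 0 0)² = 3/35, sgn -1
Racah Σ t=0..0: t=0:+1/12 = 1/12
⇒ 3j(2 1 3; 1 -1 0)² = 1/35, sgn -1
4πI² = N·(3j₀)²·(3jₘ)² = 9/35
I = +1·√(0.257143/4π) = 0.14304817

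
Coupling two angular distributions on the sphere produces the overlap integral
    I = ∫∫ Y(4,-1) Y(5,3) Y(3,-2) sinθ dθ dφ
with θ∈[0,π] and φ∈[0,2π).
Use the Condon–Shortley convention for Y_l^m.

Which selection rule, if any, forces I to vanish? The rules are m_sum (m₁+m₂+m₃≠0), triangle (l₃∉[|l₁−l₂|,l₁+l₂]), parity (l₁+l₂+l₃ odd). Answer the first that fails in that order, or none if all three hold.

none

Σmᵢ = 0  ✓
l₃∈[|l₁−l₂|,l₁+l₂]=[1,9], have l₃=3  ✓
Σlᵢ = 12 ⇒ even  ✓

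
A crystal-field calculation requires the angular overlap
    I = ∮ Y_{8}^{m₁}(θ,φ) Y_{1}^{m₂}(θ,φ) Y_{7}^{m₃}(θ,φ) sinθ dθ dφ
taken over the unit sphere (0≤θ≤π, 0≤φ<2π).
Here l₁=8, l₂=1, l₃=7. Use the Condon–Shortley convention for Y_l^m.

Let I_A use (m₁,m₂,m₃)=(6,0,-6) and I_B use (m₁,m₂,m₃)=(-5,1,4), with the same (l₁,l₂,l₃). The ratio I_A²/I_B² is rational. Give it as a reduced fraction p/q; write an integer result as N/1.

Shared (l₁,l₂,l₃)=(8,1,7): N and (l;000)² cancel in I_A²/I_B².
A: Δ = 2!·14!·0!/17! = 1/2040; Racah Σ t=1..1: t=1:−1/6227020800 = -1/6227020800; ⇒ 3j(8 1 7; 6 0 -6)² = 7/510, sgn +1
B: Δ = 2!·14!·0!/17! = 1/2040; Racah Σ t=2..2: t=2:+1/479001600 = 1/479001600; ⇒ 3j(8 1 7; -5 1 4)² = 13/340, sgn -1
I_A²/I_B² = (7/510)/(13/340) = 14/39

14/39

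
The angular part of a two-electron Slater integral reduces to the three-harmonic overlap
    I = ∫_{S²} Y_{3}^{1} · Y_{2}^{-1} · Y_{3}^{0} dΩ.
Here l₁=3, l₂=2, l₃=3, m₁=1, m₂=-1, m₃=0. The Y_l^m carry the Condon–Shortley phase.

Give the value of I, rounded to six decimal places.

-0.059471

Checks pass: Σm=0; 8 even; l₃=3∈[1,5].
(2·3+1)(2·2+1)(2·3+1) = 245
Δ: 2! 4! 2! / 9! → 1/3780
sum: t=0:+1/24 t=1:−1/4 t=2:+1/24 = -1/6
3j²(3 2 3; 0 0 0) = Δ·Π!·Σ² = 4/105  (sign +1)
sum: t=0:+1/8 t=1:−1/12 = 1/24
3j²(3 2 3; 1 -1 0) = Δ·Π!·Σ² = 1/210  (sign -1)
combine: 4πI² = 245·4/105·1/210 = 2/45
take √, sign -1: I = -0.05947080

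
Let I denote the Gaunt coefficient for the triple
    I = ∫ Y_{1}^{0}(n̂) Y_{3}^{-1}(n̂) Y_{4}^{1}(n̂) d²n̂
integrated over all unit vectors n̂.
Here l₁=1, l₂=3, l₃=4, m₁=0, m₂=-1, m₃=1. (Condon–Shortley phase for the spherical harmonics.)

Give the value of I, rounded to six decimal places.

-0.238414

Rules hold: Σm=0, L=8 even, 2≤4≤4.
N = 3·7·9 = 189
Δ = 0!·2!·6!/9! = 1/252
Racah Σ t=0..0: t=0:+1/36 = 1/36
⇒ 3j(1 3 4; 0 0 0)² = 4/63, sgn +1
Racah Σ t=0..0: t=0:+1/48 = 1/48
⇒ 3j(1 3 4; 0 -1 1)² = 5/84, sgn -1
4πI² = N·(3j₀)²·(3jₘ)² = 5/7
I = -1·√(0.714286/4π) = -0.23841361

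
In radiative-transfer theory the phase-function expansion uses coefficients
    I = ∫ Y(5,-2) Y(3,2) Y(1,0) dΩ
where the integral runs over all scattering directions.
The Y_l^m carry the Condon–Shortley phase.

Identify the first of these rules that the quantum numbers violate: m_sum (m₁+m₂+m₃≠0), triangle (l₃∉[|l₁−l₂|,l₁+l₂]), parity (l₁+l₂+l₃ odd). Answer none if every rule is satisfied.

m₁+m₂+m₃ = -2 + 2 + 0 = 0  ✓
triangle: |5−3|=2 ≤ l₃=1 ≤ 5+3=8  ✗
parity: l₁+l₂+l₃ = 9 is odd

triangle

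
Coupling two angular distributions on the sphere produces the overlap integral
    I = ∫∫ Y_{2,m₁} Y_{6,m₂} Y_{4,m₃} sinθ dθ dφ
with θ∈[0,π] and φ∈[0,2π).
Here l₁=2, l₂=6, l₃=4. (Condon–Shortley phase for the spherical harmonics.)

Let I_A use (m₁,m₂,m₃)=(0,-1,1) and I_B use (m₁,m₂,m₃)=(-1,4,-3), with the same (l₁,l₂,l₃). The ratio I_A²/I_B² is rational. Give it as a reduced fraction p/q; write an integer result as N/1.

Shared (l₁,l₂,l₃)=(2,6,4): N and (l;000)² cancel in I_A²/I_B².
A: Δ = 4!·0!·8!/13! = 1/6435; Racah Σ t=2..2: t=2:+1/2880 = 1/2880; ⇒ 3j(2 6 4; 0 -1 1)² = 14/429, sgn -1
B: Δ = 4!·0!·8!/13! = 1/6435; Racah Σ t=3..3: t=3:−1/30240 = -1/30240; ⇒ 3j(2 6 4; -1 4 -3)² = 16/429, sgn +1
I_A²/I_B² = (14/429)/(16/429) = 7/8

7/8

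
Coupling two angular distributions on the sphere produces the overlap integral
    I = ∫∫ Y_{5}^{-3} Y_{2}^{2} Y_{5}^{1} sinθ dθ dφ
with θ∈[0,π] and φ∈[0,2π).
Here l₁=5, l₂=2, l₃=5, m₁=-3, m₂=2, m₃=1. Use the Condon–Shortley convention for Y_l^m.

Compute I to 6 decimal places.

0.171169

m-sum 0 ✓  L=12 even ✓  3≤5≤7 ✓
Π(2lᵢ+1) = 11×5×11 = 605
triangle coeff Δ(5,2,5) = 1/38610
Σ_t [0,2]: t=0:+1/2880 t=1:−1/576 t=2:+1/2880 = -1/960
(3j)²=10/429 [(5 2 5; 0 0 0)], sign=+1
Σ_t [2,2]: t=2:+1/5760 = 1/5760
(3j)²=56/2145 [(5 2 5; -3 2 1)], sign=+1
⇒ 4πI² = 560/1521
I = (+1)√(560/1521/(4π)) = 0.17116875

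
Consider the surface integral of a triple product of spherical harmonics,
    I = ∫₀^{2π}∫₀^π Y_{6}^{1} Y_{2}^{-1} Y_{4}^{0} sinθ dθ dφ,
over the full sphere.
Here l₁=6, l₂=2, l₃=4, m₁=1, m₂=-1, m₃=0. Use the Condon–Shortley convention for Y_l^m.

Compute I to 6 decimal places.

Checks pass: Σm=0; 12 even; l₃=4∈[4,8].
(2·6+1)(2·2+1)(2·4+1) = 585
Δ: 4! 8! 0! / 13! → 1/6435
sum: t=2:+1/2304 = 1/2304
3j²(6 2 4; 0 0 0) = Δ·Π!·Σ² = 5/143  (sign +1)
sum: t=1:−1/3456 = -1/3456
3j²(6 2 4; 1 -1 0) = Δ·Π!·Σ² = 35/1287  (sign -1)
combine: 4πI² = 585·5/143·35/1287 = 875/1573
take √, sign -1: I = -0.21039467

-0.210395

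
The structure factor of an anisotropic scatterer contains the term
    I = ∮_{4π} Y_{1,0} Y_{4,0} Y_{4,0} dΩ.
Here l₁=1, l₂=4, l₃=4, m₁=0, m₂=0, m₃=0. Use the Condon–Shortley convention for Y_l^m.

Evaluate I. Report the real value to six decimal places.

0.000000

L=9 odd ⇒ parity kills the (l;000) factor ⇒ I = 0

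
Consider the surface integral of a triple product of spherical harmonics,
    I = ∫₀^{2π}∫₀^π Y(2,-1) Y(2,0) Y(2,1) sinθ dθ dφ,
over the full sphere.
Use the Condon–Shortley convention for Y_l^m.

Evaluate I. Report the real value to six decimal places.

-0.090112

Rules hold: Σm=0, L=6 even, 0≤2≤4.
N = 5·5·5 = 125
Δ = 2!·2!·2!/7! = 1/630
Racah Σ t=0..2: t=0:+1/8 t=1:−1/1 t=2:+1/8 = -3/4
⇒ 3j(2 2 2; 0 0 0)² = 2/35, sgn -1
Racah Σ t=1..2: t=1:−1/2 t=2:+1/4 = -1/4
⇒ 3j(2 2 2; -1 0 1)² = 1/70, sgn +1
4πI² = N·(3j₀)²·(3jₘ)² = 5/49
I = -1·√(0.102041/4π) = -0.09011188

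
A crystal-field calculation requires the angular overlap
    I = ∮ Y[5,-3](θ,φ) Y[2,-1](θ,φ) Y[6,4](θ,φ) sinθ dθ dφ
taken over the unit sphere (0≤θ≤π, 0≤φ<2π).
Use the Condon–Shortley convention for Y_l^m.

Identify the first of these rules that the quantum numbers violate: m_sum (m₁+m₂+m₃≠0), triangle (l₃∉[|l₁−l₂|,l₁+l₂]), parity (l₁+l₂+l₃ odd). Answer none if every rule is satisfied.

parity

Σmᵢ = 0  ✓
l₃∈[|l₁−l₂|,l₁+l₂]=[3,7], have l₃=6  ✓
Σlᵢ = 13 ⇒ odd  ✗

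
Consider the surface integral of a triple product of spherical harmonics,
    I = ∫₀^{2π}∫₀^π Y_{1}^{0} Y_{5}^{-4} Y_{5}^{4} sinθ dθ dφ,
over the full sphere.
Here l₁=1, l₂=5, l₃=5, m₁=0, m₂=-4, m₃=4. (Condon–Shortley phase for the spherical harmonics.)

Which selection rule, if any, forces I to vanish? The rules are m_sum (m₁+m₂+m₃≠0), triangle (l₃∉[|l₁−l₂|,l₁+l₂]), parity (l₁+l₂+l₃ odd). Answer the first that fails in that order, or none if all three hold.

Σmᵢ = 0  ✓
l₃∈[|l₁−l₂|,l₁+l₂]=[4,6], have l₃=5  ✓
Σlᵢ = 11 ⇒ odd  ✗

parity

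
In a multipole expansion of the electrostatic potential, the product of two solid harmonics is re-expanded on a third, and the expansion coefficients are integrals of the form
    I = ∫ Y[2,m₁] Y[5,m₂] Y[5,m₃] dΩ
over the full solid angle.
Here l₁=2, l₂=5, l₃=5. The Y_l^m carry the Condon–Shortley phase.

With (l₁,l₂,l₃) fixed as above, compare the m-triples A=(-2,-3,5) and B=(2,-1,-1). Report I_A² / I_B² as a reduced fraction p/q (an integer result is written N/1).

1/5

l's match ⇒ only the (l;m) 3-j factors differ between A and B.
A: triangle coeff Δ(2,5,5) = 1/38610; Σ_t [2,2]: t=2:+1/161280 = 1/161280; (3j)²=1/143 [(2 5 5; -2 -3 5)], sign=+1
B: triangle coeff Δ(2,5,5) = 1/38610; Σ_t [0,0]: t=0:+1/2304 = 1/2304; (3j)²=5/143 [(2 5 5; 2 -1 -1)], sign=+1
I_A²/I_B² = (1/143)/(5/143) = 1/5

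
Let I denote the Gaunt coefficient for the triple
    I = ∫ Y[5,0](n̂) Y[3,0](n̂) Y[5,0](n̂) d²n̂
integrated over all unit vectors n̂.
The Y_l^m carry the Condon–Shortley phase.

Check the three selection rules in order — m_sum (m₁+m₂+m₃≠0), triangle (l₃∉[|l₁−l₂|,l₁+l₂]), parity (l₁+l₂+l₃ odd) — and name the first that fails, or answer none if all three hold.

m₁+m₂+m₃ = 0 + 0 + 0 = 0  ✓
triangle: |5−3|=2 ≤ l₃=5 ≤ 5+3=8  ✓
parity: l₁+l₂+l₃ = 13 is odd  ✗

parity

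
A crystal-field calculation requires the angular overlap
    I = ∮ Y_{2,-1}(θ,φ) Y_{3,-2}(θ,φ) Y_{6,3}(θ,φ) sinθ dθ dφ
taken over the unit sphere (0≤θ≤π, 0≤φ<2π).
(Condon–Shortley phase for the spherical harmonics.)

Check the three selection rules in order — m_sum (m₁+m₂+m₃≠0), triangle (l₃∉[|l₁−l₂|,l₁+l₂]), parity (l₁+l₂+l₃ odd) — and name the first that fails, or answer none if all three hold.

azimuthal sum: -1 − 2 + 3 = 0  ✓
1 ≤ 6 ≤ 5 (triangle on l)  ✗
L = 2 + 3 + 6 = 11 (odd)

triangle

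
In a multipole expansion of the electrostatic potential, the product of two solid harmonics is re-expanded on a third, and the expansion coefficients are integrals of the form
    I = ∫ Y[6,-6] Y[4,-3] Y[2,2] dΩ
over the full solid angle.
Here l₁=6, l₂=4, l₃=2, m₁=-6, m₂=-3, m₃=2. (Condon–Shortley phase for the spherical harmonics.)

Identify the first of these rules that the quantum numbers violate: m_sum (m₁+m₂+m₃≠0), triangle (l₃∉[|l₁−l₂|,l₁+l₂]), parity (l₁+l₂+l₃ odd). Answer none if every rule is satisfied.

m_sum

m₁+m₂+m₃ = -6 − 3 + 2 = -7  ✗
triangle: |6−4|=2 ≤ l₃=2 ≤ 6+4=10
parity: l₁+l₂+l₃ = 12 is even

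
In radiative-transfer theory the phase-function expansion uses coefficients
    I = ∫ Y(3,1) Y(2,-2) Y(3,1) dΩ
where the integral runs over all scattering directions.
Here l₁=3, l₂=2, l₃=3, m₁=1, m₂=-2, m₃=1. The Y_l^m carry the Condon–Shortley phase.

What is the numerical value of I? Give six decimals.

0.206013

Checks pass: Σm=0; 8 even; l₃=3∈[1,5].
(2·3+1)(2·2+1)(2·3+1) = 245
Δ: 2! 4! 2! / 9! → 1/3780
sum: t=0:+1/24 t=1:−1/4 t=2:+1/24 = -1/6
3j²(3 2 3; 0 0 0) = Δ·Π!·Σ² = 4/105  (sign +1)
sum: t=0:+1/16 = 1/16
3j²(3 2 3; 1 -2 1) = Δ·Π!·Σ² = 2/35  (sign +1)
combine: 4πI² = 245·4/105·2/35 = 8/15
take √, sign +1: I = 0.20601291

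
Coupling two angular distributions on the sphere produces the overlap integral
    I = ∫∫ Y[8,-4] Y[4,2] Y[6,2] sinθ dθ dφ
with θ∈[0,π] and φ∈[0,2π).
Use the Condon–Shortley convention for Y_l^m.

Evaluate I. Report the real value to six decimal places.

Rules hold: Σm=0, L=18 even, 4≤6≤12.
N = 17·9·13 = 1989
Δ = 6!·10!·2!/19! = 1/23279256
Racah Σ t=2..4: t=2:+1/1658880 t=3:−1/518400 t=4:+1/1658880 = -1/1382400
⇒ 3j(8 4 6; 0 0 0)² = 504/46189, sgn -1
Racah Σ t=4..6: t=4:+1/7741440 t=5:−1/3628800 t=6:+1/24883200 = -37/348364800
⇒ 3j(8 4 6; -4 2 2)² = 1369/176358, sgn -1
4πI² = N·(3j₀)²·(3jₘ)² = 147852/877591
I = +1·√(0.168475/4π) = 0.11578774

0.115788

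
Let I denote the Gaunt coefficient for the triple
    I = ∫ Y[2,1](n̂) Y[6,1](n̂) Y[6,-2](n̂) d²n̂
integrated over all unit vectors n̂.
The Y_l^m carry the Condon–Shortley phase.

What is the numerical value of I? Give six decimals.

m-sum 0 ✓  L=14 even ✓  4≤6≤8 ✓
Π(2lᵢ+1) = 5×13×13 = 845
triangle coeff Δ(2,6,6) = 1/90090
Σ_t [0,2]: t=0:+1/69120 t=1:−1/14400 t=2:+1/69120 = -7/172800
(3j)²=14/715 [(2 6 6; 0 0 0)], sign=-1
Σ_t [0,1]: t=0:+1/60480 t=1:−1/34560 = -1/80640
(3j)²=6/1001 [(2 6 6; 1 1 -2)], sign=-1
⇒ 4πI² = 12/121
I = (+1)√(12/121/(4π)) = 0.08883682

0.088837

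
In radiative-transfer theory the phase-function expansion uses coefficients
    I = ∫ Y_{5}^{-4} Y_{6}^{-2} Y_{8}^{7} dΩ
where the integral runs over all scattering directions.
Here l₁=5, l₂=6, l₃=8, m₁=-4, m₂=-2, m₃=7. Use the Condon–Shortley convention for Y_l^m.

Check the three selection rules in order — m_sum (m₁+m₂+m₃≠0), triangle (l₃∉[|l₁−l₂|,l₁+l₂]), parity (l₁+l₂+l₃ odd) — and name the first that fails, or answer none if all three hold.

m₁+m₂+m₃ = -4 − 2 + 7 = 1  ✗
triangle: |5−6|=1 ≤ l₃=8 ≤ 5+6=11
parity: l₁+l₂+l₃ = 19 is odd

m_sum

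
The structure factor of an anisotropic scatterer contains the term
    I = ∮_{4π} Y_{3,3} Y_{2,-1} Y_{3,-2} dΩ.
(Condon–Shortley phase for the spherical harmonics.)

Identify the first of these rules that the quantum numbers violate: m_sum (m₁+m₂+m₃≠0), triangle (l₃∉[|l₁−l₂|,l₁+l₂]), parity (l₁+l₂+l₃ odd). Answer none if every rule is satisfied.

azimuthal sum: 3 − 1 − 2 = 0  ✓
1 ≤ 3 ≤ 5 (triangle on l)  ✓
L = 3 + 2 + 3 = 8 (even)  ✓

none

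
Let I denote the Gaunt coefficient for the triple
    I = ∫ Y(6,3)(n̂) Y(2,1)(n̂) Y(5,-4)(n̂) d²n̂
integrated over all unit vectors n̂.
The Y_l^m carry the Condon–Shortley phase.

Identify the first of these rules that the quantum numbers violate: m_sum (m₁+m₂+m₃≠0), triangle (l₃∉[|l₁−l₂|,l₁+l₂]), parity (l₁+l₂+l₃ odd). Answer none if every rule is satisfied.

parity

Σmᵢ = 0  ✓
l₃∈[|l₁−l₂|,l₁+l₂]=[4,8], have l₃=5  ✓
Σlᵢ = 13 ⇒ odd  ✗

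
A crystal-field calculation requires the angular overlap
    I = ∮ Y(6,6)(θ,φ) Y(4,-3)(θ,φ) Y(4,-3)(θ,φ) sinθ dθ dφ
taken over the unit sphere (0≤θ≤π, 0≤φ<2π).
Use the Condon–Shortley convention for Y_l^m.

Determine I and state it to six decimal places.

0.216205

m-sum 0 ✓  L=14 even ✓  2≤4≤10 ✓
Π(2lᵢ+1) = 13×9×9 = 1053
triangle coeff Δ(6,4,4) = 1/1261260
Σ_t [2,4]: t=2:+1/4608 t=3:−1/1296 t=4:+1/4608 = -7/20736
(3j)²=20/1287 [(6 4 4; 0 0 0)], sign=-1
Σ_t [0,0]: t=0:+1/518400 = 1/518400
(3j)²=7/195 [(6 4 4; 6 -3 -3)], sign=-1
⇒ 4πI² = 84/143
I = (+1)√(84/143/(4π)) = 0.21620548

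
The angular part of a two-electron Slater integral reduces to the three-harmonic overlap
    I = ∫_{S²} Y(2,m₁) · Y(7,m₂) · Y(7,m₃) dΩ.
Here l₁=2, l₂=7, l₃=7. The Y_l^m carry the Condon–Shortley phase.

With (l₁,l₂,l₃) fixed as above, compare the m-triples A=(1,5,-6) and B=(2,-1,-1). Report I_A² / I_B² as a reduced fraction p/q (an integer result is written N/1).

Shared (l₁,l₂,l₃)=(2,7,7): N and (l;000)² cancel in I_A²/I_B².
A: Δ = 2!·2!·12!/17! = 1/185640; Racah Σ t=0..1: t=0:+1/958003200 t=1:−1/79833600 = -1/87091200; ⇒ 3j(2 7 7; 1 5 -6)² = 121/4760, sgn +1
B: Δ = 2!·2!·12!/17! = 1/185640; Racah Σ t=0..0: t=0:+1/2073600 = 1/2073600; ⇒ 3j(2 7 7; 2 -1 -1)² = 28/1105, sgn +1
I_A²/I_B² = (121/4760)/(28/1105) = 1573/1568

1573/1568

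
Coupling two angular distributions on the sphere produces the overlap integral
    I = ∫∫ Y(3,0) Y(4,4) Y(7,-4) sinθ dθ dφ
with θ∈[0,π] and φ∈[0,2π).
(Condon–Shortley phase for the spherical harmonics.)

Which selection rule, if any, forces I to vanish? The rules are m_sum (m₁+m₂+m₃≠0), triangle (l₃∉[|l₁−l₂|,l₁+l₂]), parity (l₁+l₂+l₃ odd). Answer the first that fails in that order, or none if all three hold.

Σmᵢ = 0  ✓
l₃∈[|l₁−l₂|,l₁+l₂]=[1,7], have l₃=7  ✓
Σlᵢ = 14 ⇒ even  ✓

none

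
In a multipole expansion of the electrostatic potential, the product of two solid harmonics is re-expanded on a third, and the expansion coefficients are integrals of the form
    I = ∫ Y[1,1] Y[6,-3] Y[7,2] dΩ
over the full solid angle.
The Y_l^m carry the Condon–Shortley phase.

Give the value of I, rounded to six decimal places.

0.110647

Checks pass: Σm=0; 14 even; l₃=7∈[5,7].
(2·1+1)(2·6+1)(2·7+1) = 585
Δ: 0! 2! 12! / 15! → 1/1365
sum: t=0:+1/518400 = 1/518400
3j²(1 6 7; 0 0 0) = Δ·Π!·Σ² = 7/195  (sign -1)
sum: t=0:+1/4354560 = 1/4354560
3j²(1 6 7; 1 -3 2) = Δ·Π!·Σ² = 2/273  (sign -1)
combine: 4πI² = 585·7/195·2/273 = 2/13
take √, sign +1: I = 0.11064668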